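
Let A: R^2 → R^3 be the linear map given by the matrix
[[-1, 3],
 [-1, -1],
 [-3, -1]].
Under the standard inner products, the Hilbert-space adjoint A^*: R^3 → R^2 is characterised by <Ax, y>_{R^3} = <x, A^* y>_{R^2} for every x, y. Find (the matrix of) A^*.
A^* = A^T =
[[-1, -1, -3],
 [3, -1, -1]]

For real matrices with standard dot products, the defining identity <Ax, y> = <x, A^* y> gives (Ax)^T y = x^T (A^*) y, i.e. x^T A^T y = x^T (A^*) y. Since this holds for all x, y, we must have A^* = A^T. Therefore
A^* =
[[-1, -1, -3],
 [3, -1, -1]].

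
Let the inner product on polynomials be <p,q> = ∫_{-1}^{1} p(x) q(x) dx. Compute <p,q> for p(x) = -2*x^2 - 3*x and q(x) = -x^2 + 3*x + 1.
<p,q> = -98/15

Expand the product: p(x)·q(x) = 2*x^4 - 3*x^3 - 11*x^2 - 3*x.
∫_{-1}^{1} of each monomial x^k gives [2/(k+1) if k even, 0 if k odd]. Integrating term-by-term (or equivalently evaluating the antiderivative F(x) = 2*x^5/5 - 3*x^4/4 - 11*x^3/3 - 3*x^2/2 at the endpoints):
  F(1) − F(−1) = -331/60 − (61/60) = -98/15.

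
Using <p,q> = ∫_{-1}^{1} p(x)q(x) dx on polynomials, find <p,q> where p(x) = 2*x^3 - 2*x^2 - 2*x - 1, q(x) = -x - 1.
<p,q> = 58/15

Expand the product: p(x)·q(x) = -2*x^4 + 4*x^2 + 3*x + 1.
∫_{-1}^{1} of each monomial x^k gives [2/(k+1) if k even, 0 if k odd]. Integrating term-by-term (or equivalently evaluating the antiderivative F(x) = -2*x^5/5 + 4*x^3/3 + 3*x^2/2 + x at the endpoints):
  F(1) − F(−1) = 103/30 − (-13/30) = 58/15.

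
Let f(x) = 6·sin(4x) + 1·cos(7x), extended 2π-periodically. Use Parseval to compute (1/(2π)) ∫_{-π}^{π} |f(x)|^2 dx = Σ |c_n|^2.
Σ |c_n|^2 = 37/2

Expand |f|^2 and use orthogonality of {sin(nx), cos(mx)} on [-π, π]:
  ∫_{-π}^{π} sin(nx)^2 dx = π, ∫ cos(mx)^2 dx = π, and cross terms integrate to 0.
So ∫_{-π}^{π} f(x)^2 dx = 6^2 · π + 1^2 · π = (36 + 1)π.
Divide by 2π: (36 + 1)/2 = 37/2.
By Parseval, this equals Σ |c_n|^2.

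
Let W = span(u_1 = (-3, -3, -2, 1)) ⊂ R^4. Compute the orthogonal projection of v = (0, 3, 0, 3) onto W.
proj_W(v) = (18/23, 18/23, 12/23, -6/23)

Set up U = [u_1 | ... | u_1] ∈ R^(4×1). The projector onto W = col(U) is P = U (U^T U)^(-1) U^T.
Compute U^T U =
  [23],
and U^T v = (-6).
Solve U^T U · c = U^T v for the coefficients: c = (-6/23). The projection is proj_W(v) = U c.
Check: (v - proj_W(v)) · u_1 = 0  (should be 0).
Result: proj_W(v) = (18/23, 18/23, 12/23, -6/23).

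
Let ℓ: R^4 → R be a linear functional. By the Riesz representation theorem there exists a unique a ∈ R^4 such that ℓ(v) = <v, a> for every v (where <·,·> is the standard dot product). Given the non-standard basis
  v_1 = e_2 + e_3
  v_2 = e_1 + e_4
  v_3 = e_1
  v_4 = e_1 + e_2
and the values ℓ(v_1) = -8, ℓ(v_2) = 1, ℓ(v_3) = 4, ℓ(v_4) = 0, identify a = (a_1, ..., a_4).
a = (4, -4, -4, -3)

Write a = (a_1, ..., a_4) in the standard basis. For each basis vector v_i, ℓ(v_i) = <v_i, a> is a linear equation in the a_j's. Collect the n equations into a matrix system V a = ℓ, where row i of V is v_i (expressed in the standard basis). Since V is invertible (lower-triangular with 1s on the diagonal, up to permutation), solve by back-substitution:
  V =
[[0, 1, 1, 0],
 [1, 0, 0, 1],
 [1, 0, 0, 0],
 [1, 1, 0, 0]]
  V a = (-8, 1, 4, 0)
Solving gives a = (4, -4, -4, -3).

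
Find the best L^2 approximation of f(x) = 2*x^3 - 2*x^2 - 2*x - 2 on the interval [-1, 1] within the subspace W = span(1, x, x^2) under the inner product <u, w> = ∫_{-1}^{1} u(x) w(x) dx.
g(x) = -2*x^2 - 4*x/5 - 2

The best approximation g ∈ W is the orthogonal projection of f onto W. Writing g = a_0 + a_1 x + a_2 x^2, the coefficients solve the normal equations G · a = b where
  G_{ij} = <φ_i, φ_j> and b_i = <f, φ_i>, with φ_0 = 1, φ_1 = x, φ_2 = x^2.
G =
  [2, 0, 2/3]
  [0, 2/3, 0]
  [2/3, 0, 2/5],
b = (-16/3, -8/15, -32/15).
Solving gives a_0 = -2, a_1 = -4/5, a_2 = -2, so
  g(x) = -2*x^2 - 4*x/5 - 2.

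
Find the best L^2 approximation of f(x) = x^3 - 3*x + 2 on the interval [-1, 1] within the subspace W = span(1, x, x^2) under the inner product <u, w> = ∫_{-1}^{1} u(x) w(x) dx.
g(x) = 2 - 12*x/5

The best approximation g ∈ W is the orthogonal projection of f onto W. Writing g = a_0 + a_1 x + a_2 x^2, the coefficients solve the normal equations G · a = b where
  G_{ij} = <φ_i, φ_j> and b_i = <f, φ_i>, with φ_0 = 1, φ_1 = x, φ_2 = x^2.
G =
  [2, 0, 2/3]
  [0, 2/3, 0]
  [2/3, 0, 2/5],
b = (4, -8/5, 4/3).
Solving gives a_0 = 2, a_1 = -12/5, a_2 = 0, so
  g(x) = 2 - 12*x/5.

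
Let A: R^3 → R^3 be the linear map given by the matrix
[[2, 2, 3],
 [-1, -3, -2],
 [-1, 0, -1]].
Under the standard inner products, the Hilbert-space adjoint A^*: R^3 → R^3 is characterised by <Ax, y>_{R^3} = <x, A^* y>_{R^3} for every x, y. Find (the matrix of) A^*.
A^* = A^T =
[[2, -1, -1],
 [2, -3, 0],
 [3, -2, -1]]

For real matrices with standard dot products, the defining identity <Ax, y> = <x, A^* y> gives (Ax)^T y = x^T (A^*) y, i.e. x^T A^T y = x^T (A^*) y. Since this holds for all x, y, we must have A^* = A^T. Therefore
A^* =
[[2, -1, -1],
 [2, -3, 0],
 [3, -2, -1]].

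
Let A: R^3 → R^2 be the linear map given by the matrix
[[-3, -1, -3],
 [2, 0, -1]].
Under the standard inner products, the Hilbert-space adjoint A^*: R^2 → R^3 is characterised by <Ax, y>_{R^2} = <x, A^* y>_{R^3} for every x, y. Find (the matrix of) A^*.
A^* = A^T =
[[-3, 2],
 [-1, 0],
 [-3, -1]]

For real matrices with standard dot products, the defining identity <Ax, y> = <x, A^* y> gives (Ax)^T y = x^T (A^*) y, i.e. x^T A^T y = x^T (A^*) y. Since this holds for all x, y, we must have A^* = A^T. Therefore
A^* =
[[-3, 2],
 [-1, 0],
 [-3, -1]].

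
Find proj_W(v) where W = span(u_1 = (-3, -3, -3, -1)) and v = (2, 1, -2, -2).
proj_W(v) = (3/28, 3/28, 3/28, 1/28)

Set up U = [u_1 | ... | u_1] ∈ R^(4×1). The projector onto W = col(U) is P = U (U^T U)^(-1) U^T.
Compute U^T U =
  [28],
and U^T v = (-1).
Solve U^T U · c = U^T v for the coefficients: c = (-1/28). The projection is proj_W(v) = U c.
Check: (v - proj_W(v)) · u_1 = 0  (should be 0).
Result: proj_W(v) = (3/28, 3/28, 3/28, 1/28).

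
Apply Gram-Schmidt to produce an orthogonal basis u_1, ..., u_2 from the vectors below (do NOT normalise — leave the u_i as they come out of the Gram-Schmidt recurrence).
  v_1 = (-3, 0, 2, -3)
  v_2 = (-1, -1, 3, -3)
Orthogonal basis:
  u_1 = (-3, 0, 2, -3)
  u_2 = (16/11, -1, 15/11, -6/11)

Apply the Gram-Schmidt recurrence
  u_1 = v_1
  u_i = v_i − Σ_{j<i} ((v_i · u_j) / (u_j · u_j)) · u_j.

Step by step this gives:
  u_1 = (-3, 0, 2, -3)
  u_2 = (16/11, -1, 15/11, -6/11)

Orthogonality check:
  u_2 · u_1 = 0 (should be 0)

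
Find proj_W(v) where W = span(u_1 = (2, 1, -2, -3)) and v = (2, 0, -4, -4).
proj_W(v) = (8/3, 4/3, -8/3, -4)

Set up U = [u_1 | ... | u_1] ∈ R^(4×1). The projector onto W = col(U) is P = U (U^T U)^(-1) U^T.
Compute U^T U =
  [18],
and U^T v = (24).
Solve U^T U · c = U^T v for the coefficients: c = (4/3). The projection is proj_W(v) = U c.
Check: (v - proj_W(v)) · u_1 = 0  (should be 0).
Result: proj_W(v) = (8/3, 4/3, -8/3, -4).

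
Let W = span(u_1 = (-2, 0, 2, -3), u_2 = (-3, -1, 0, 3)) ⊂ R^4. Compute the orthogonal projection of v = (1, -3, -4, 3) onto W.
proj_W(v) = (190/157, -48/157, -334/157, 645/157)

Set up U = [u_1 | ... | u_2] ∈ R^(4×2). The projector onto W = col(U) is P = U (U^T U)^(-1) U^T.
Compute U^T U =
  [17, -3]
  [-3, 19],
and U^T v = (-19, 9).
Solve U^T U · c = U^T v for the coefficients: c = (-167/157, 48/157). The projection is proj_W(v) = U c.
Check: (v - proj_W(v)) · u_1 = 0  (should be 0).
Check: (v - proj_W(v)) · u_2 = 0  (should be 0).
Result: proj_W(v) = (190/157, -48/157, -334/157, 645/157).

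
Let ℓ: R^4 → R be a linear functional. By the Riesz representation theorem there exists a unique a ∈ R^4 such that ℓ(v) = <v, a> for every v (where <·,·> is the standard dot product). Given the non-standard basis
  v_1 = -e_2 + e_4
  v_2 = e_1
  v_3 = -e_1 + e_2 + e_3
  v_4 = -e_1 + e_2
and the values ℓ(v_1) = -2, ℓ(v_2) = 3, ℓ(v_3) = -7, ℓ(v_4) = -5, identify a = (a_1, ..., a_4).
a = (3, -2, -2, -4)

Write a = (a_1, ..., a_4) in the standard basis. For each basis vector v_i, ℓ(v_i) = <v_i, a> is a linear equation in the a_j's. Collect the n equations into a matrix system V a = ℓ, where row i of V is v_i (expressed in the standard basis). Since V is invertible (lower-triangular with 1s on the diagonal, up to permutation), solve by back-substitution:
  V =
[[0, -1, 0, 1],
 [1, 0, 0, 0],
 [-1, 1, 1, 0],
 [-1, 1, 0, 0]]
  V a = (-2, 3, -7, -5)
Solving gives a = (3, -2, -2, -4).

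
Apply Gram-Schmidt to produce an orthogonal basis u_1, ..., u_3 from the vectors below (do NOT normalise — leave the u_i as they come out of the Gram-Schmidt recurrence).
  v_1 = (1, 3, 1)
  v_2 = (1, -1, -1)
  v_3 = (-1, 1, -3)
Orthogonal basis:
  u_1 = (1, 3, 1)
  u_2 = (14/11, -2/11, -8/11)
  u_3 = (-4/3, 4/3, -8/3)

Apply the Gram-Schmidt recurrence
  u_1 = v_1
  u_i = v_i − Σ_{j<i} ((v_i · u_j) / (u_j · u_j)) · u_j.

Step by step this gives:
  u_1 = (1, 3, 1)
  u_2 = (14/11, -2/11, -8/11)
  u_3 = (-4/3, 4/3, -8/3)

Orthogonality check:
  u_2 · u_1 = 0 (should be 0)
  u_3 · u_1 = 0 (should be 0)
  u_3 · u_2 = 0 (should be 0)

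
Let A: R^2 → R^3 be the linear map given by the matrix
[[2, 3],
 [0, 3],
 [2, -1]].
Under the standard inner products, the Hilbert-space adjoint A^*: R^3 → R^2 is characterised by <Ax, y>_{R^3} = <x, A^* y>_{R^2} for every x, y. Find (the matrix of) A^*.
A^* = A^T =
[[2, 0, 2],
 [3, 3, -1]]

For real matrices with standard dot products, the defining identity <Ax, y> = <x, A^* y> gives (Ax)^T y = x^T (A^*) y, i.e. x^T A^T y = x^T (A^*) y. Since this holds for all x, y, we must have A^* = A^T. Therefore
A^* =
[[2, 0, 2],
 [3, 3, -1]].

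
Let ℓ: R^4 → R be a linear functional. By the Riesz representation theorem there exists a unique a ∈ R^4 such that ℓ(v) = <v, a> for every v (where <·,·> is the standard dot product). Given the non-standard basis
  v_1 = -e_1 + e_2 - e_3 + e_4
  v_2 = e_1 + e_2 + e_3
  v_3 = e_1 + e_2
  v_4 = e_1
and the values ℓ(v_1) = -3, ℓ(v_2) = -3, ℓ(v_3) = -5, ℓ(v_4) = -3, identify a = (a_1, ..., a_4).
a = (-3, -2, 2, -2)

Write a = (a_1, ..., a_4) in the standard basis. For each basis vector v_i, ℓ(v_i) = <v_i, a> is a linear equation in the a_j's. Collect the n equations into a matrix system V a = ℓ, where row i of V is v_i (expressed in the standard basis). Since V is invertible (lower-triangular with 1s on the diagonal, up to permutation), solve by back-substitution:
  V =
[[-1, 1, -1, 1],
 [1, 1, 1, 0],
 [1, 1, 0, 0],
 [1, 0, 0, 0]]
  V a = (-3, -3, -5, -3)
Solving gives a = (-3, -2, 2, -2).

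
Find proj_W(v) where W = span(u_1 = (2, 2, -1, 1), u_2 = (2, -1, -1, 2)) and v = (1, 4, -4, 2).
proj_W(v) = (44/15, 56/15, -22/15, 6/5)

Set up U = [u_1 | ... | u_2] ∈ R^(4×2). The projector onto W = col(U) is P = U (U^T U)^(-1) U^T.
Compute U^T U =
  [10, 5]
  [5, 10],
and U^T v = (16, 6).
Solve U^T U · c = U^T v for the coefficients: c = (26/15, -4/15). The projection is proj_W(v) = U c.
Check: (v - proj_W(v)) · u_1 = 0  (should be 0).
Check: (v - proj_W(v)) · u_2 = 0  (should be 0).
Result: proj_W(v) = (44/15, 56/15, -22/15, 6/5).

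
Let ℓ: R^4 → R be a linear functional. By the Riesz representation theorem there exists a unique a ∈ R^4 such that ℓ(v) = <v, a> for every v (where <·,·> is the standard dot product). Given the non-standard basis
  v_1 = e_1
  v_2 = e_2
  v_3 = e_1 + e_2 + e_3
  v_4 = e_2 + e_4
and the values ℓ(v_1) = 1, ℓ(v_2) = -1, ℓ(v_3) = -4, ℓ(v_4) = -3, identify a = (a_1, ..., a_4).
a = (1, -1, -4, -2)

Write a = (a_1, ..., a_4) in the standard basis. For each basis vector v_i, ℓ(v_i) = <v_i, a> is a linear equation in the a_j's. Collect the n equations into a matrix system V a = ℓ, where row i of V is v_i (expressed in the standard basis). Since V is invertible (lower-triangular with 1s on the diagonal, up to permutation), solve by back-substitution:
  V =
[[1, 0, 0, 0],
 [0, 1, 0, 0],
 [1, 1, 1, 0],
 [0, 1, 0, 1]]
  V a = (1, -1, -4, -3)
Solving gives a = (1, -1, -4, -2).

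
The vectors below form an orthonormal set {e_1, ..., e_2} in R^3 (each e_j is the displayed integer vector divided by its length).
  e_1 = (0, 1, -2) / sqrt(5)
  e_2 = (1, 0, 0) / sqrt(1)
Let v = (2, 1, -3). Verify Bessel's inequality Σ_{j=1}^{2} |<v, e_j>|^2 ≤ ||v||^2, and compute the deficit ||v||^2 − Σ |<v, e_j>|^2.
Σ |<v, e_j>|^2 = 69/5; ||v||^2 = 14; deficit = 1/5

Write each e_j = u_j / sqrt(<u_j, u_j>) where u_j is the displayed integer vector. Then <v, e_j> = <v, u_j> / sqrt(<u_j, u_j>), so |<v, e_j>|^2 = <v, u_j>^2 / <u_j, u_j>.
Coefficients: <v, e_1> = 7/sqrt(5), <v, e_2> = 2/sqrt(1).
Square and sum: Σ |<v, e_j>|^2 = 69/5.
Compute ||v||^2 = v·v = 14.
Deficit = 14 − 69/5 = 1/5 ≥ 0, confirming Bessel's inequality. (The deficit equals ||v − Σ <v,e_j> e_j||^2, the squared distance from v to span{e_j}.)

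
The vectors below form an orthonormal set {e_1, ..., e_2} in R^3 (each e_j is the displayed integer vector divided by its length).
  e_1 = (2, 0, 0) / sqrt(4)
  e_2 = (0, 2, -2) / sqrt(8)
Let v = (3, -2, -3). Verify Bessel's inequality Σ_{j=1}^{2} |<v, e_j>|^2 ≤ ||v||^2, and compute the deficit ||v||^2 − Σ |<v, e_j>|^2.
Σ |<v, e_j>|^2 = 19/2; ||v||^2 = 22; deficit = 25/2

Write each e_j = u_j / sqrt(<u_j, u_j>) where u_j is the displayed integer vector. Then <v, e_j> = <v, u_j> / sqrt(<u_j, u_j>), so |<v, e_j>|^2 = <v, u_j>^2 / <u_j, u_j>.
Coefficients: <v, e_1> = 6/sqrt(4), <v, e_2> = 2/sqrt(8).
Square and sum: Σ |<v, e_j>|^2 = 19/2.
Compute ||v||^2 = v·v = 22.
Deficit = 22 − 19/2 = 25/2 ≥ 0, confirming Bessel's inequality. (The deficit equals ||v − Σ <v,e_j> e_j||^2, the squared distance from v to span{e_j}.)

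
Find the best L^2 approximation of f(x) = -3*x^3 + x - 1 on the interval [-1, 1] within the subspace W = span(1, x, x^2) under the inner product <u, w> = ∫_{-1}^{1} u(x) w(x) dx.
g(x) = -4*x/5 - 1

The best approximation g ∈ W is the orthogonal projection of f onto W. Writing g = a_0 + a_1 x + a_2 x^2, the coefficients solve the normal equations G · a = b where
  G_{ij} = <φ_i, φ_j> and b_i = <f, φ_i>, with φ_0 = 1, φ_1 = x, φ_2 = x^2.
G =
  [2, 0, 2/3]
  [0, 2/3, 0]
  [2/3, 0, 2/5],
b = (-2, -8/15, -2/3).
Solving gives a_0 = -1, a_1 = -4/5, a_2 = 0, so
  g(x) = -4*x/5 - 1.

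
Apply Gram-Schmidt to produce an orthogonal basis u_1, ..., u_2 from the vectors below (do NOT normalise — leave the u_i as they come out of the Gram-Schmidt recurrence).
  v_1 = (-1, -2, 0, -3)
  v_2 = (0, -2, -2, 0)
Orthogonal basis:
  u_1 = (-1, -2, 0, -3)
  u_2 = (2/7, -10/7, -2, 6/7)

Apply the Gram-Schmidt recurrence
  u_1 = v_1
  u_i = v_i − Σ_{j<i} ((v_i · u_j) / (u_j · u_j)) · u_j.

Step by step this gives:
  u_1 = (-1, -2, 0, -3)
  u_2 = (2/7, -10/7, -2, 6/7)

Orthogonality check:
  u_2 · u_1 = 0 (should be 0)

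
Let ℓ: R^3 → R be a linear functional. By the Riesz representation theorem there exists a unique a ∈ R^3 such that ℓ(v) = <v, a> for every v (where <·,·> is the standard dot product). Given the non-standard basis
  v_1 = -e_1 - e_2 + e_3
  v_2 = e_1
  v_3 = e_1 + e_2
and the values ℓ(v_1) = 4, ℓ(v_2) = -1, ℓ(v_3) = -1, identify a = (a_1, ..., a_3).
a = (-1, 0, 3)

Write a = (a_1, ..., a_3) in the standard basis. For each basis vector v_i, ℓ(v_i) = <v_i, a> is a linear equation in the a_j's. Collect the n equations into a matrix system V a = ℓ, where row i of V is v_i (expressed in the standard basis). Since V is invertible (lower-triangular with 1s on the diagonal, up to permutation), solve by back-substitution:
  V =
[[-1, -1, 1],
 [1, 0, 0],
 [1, 1, 0]]
  V a = (4, -1, -1)
Solving gives a = (-1, 0, 3).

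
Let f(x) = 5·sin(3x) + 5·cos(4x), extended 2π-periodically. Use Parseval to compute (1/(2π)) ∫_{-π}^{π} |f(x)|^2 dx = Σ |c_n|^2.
Σ |c_n|^2 = 25

Expand |f|^2 and use orthogonality of {sin(nx), cos(mx)} on [-π, π]:
  ∫_{-π}^{π} sin(nx)^2 dx = π, ∫ cos(mx)^2 dx = π, and cross terms integrate to 0.
So ∫_{-π}^{π} f(x)^2 dx = 5^2 · π + 5^2 · π = (25 + 25)π.
Divide by 2π: (25 + 25)/2 = 25.
By Parseval, this equals Σ |c_n|^2.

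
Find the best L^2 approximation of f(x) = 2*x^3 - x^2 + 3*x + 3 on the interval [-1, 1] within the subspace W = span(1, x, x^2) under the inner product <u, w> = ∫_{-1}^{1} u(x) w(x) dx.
g(x) = -x^2 + 21*x/5 + 3

The best approximation g ∈ W is the orthogonal projection of f onto W. Writing g = a_0 + a_1 x + a_2 x^2, the coefficients solve the normal equations G · a = b where
  G_{ij} = <φ_i, φ_j> and b_i = <f, φ_i>, with φ_0 = 1, φ_1 = x, φ_2 = x^2.
G =
  [2, 0, 2/3]
  [0, 2/3, 0]
  [2/3, 0, 2/5],
b = (16/3, 14/5, 8/5).
Solving gives a_0 = 3, a_1 = 21/5, a_2 = -1, so
  g(x) = -x^2 + 21*x/5 + 3.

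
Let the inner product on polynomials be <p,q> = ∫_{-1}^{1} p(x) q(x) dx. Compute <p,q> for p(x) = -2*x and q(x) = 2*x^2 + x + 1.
<p,q> = -4/3

Expand the product: p(x)·q(x) = -4*x^3 - 2*x^2 - 2*x.
∫_{-1}^{1} of each monomial x^k gives [2/(k+1) if k even, 0 if k odd]. Integrating term-by-term (or equivalently evaluating the antiderivative F(x) = -x^4 - 2*x^3/3 - x^2 at the endpoints):
  F(1) − F(−1) = -8/3 − (-4/3) = -4/3.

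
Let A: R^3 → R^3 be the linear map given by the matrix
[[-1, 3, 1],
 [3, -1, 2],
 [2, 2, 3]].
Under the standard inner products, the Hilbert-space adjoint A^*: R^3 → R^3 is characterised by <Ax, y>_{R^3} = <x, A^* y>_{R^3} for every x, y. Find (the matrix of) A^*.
A^* = A^T =
[[-1, 3, 2],
 [3, -1, 2],
 [1, 2, 3]]

For real matrices with standard dot products, the defining identity <Ax, y> = <x, A^* y> gives (Ax)^T y = x^T (A^*) y, i.e. x^T A^T y = x^T (A^*) y. Since this holds for all x, y, we must have A^* = A^T. Therefore
A^* =
[[-1, 3, 2],
 [3, -1, 2],
 [1, 2, 3]].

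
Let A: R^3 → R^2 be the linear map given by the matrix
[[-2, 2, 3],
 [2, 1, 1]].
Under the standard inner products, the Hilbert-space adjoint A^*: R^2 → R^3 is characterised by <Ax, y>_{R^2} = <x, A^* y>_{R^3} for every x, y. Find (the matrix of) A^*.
A^* = A^T =
[[-2, 2],
 [2, 1],
 [3, 1]]

For real matrices with standard dot products, the defining identity <Ax, y> = <x, A^* y> gives (Ax)^T y = x^T (A^*) y, i.e. x^T A^T y = x^T (A^*) y. Since this holds for all x, y, we must have A^* = A^T. Therefore
A^* =
[[-2, 2],
 [2, 1],
 [3, 1]].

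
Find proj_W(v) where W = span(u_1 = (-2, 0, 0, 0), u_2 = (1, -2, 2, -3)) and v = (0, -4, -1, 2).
proj_W(v) = (0, 0, 0, 0)

Set up U = [u_1 | ... | u_2] ∈ R^(4×2). The projector onto W = col(U) is P = U (U^T U)^(-1) U^T.
Compute U^T U =
  [4, -2]
  [-2, 18],
and U^T v = (0, 0).
Solve U^T U · c = U^T v for the coefficients: c = (0, 0). The projection is proj_W(v) = U c.
Check: (v - proj_W(v)) · u_1 = 0  (should be 0).
Check: (v - proj_W(v)) · u_2 = 0  (should be 0).
Result: proj_W(v) = (0, 0, 0, 0).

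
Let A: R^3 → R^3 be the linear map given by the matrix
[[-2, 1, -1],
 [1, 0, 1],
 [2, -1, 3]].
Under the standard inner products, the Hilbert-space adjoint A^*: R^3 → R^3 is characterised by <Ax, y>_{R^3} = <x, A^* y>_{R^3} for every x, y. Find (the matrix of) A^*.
A^* = A^T =
[[-2, 1, 2],
 [1, 0, -1],
 [-1, 1, 3]]

For real matrices with standard dot products, the defining identity <Ax, y> = <x, A^* y> gives (Ax)^T y = x^T (A^*) y, i.e. x^T A^T y = x^T (A^*) y. Since this holds for all x, y, we must have A^* = A^T. Therefore
A^* =
[[-2, 1, 2],
 [1, 0, -1],
 [-1, 1, 3]].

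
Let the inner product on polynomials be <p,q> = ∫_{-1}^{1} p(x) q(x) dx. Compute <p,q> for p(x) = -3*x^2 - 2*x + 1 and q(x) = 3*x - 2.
<p,q> = -4

Expand the product: p(x)·q(x) = -9*x^3 + 7*x - 2.
∫_{-1}^{1} of each monomial x^k gives [2/(k+1) if k even, 0 if k odd]. Integrating term-by-term (or equivalently evaluating the antiderivative F(x) = -9*x^4/4 + 7*x^2/2 - 2*x at the endpoints):
  F(1) − F(−1) = -3/4 − (13/4) = -4.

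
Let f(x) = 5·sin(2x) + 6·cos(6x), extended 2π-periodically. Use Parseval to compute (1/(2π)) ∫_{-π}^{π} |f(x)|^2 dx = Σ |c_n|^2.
Σ |c_n|^2 = 61/2

Expand |f|^2 and use orthogonality of {sin(nx), cos(mx)} on [-π, π]:
  ∫_{-π}^{π} sin(nx)^2 dx = π, ∫ cos(mx)^2 dx = π, and cross terms integrate to 0.
So ∫_{-π}^{π} f(x)^2 dx = 5^2 · π + 6^2 · π = (25 + 36)π.
Divide by 2π: (25 + 36)/2 = 61/2.
By Parseval, this equals Σ |c_n|^2.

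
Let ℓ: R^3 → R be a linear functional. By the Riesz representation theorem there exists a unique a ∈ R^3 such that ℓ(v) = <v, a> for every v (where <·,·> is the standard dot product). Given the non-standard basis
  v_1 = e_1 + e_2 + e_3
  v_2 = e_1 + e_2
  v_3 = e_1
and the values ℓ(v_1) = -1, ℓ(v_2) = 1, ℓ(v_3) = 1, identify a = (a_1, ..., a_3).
a = (1, 0, -2)

Write a = (a_1, ..., a_3) in the standard basis. For each basis vector v_i, ℓ(v_i) = <v_i, a> is a linear equation in the a_j's. Collect the n equations into a matrix system V a = ℓ, where row i of V is v_i (expressed in the standard basis). Since V is invertible (lower-triangular with 1s on the diagonal, up to permutation), solve by back-substitution:
  V =
[[1, 1, 1],
 [1, 1, 0],
 [1, 0, 0]]
  V a = (-1, 1, 1)
Solving gives a = (1, 0, -2).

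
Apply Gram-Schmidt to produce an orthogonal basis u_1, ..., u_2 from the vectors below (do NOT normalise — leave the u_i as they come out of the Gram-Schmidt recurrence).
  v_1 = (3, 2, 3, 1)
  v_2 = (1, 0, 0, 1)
Orthogonal basis:
  u_1 = (3, 2, 3, 1)
  u_2 = (11/23, -8/23, -12/23, 19/23)

Apply the Gram-Schmidt recurrence
  u_1 = v_1
  u_i = v_i − Σ_{j<i} ((v_i · u_j) / (u_j · u_j)) · u_j.

Step by step this gives:
  u_1 = (3, 2, 3, 1)
  u_2 = (11/23, -8/23, -12/23, 19/23)

Orthogonality check:
  u_2 · u_1 = 0 (should be 0)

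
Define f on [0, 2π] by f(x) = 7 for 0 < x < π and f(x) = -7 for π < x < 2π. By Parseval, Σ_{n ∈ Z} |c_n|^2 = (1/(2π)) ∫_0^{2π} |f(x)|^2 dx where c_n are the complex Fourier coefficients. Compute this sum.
Σ |c_n|^2 = 49

Parseval equates the L^2 energy of f (normalised by 1/(2π)) with the ℓ^2 sum of its Fourier coefficients: (1/(2π)) ∫_0^{2π} |f|^2 = Σ |c_n|^2.
Compute the left side: (1/(2π)) [∫_0^π 7^2 dx + ∫_π^{2π} (-7)^2 dx] = (1/(2π)) · (49π + 49π) = (49 + 49)/2 = 49.
So Σ_{n ∈ Z} |c_n|^2 = 49.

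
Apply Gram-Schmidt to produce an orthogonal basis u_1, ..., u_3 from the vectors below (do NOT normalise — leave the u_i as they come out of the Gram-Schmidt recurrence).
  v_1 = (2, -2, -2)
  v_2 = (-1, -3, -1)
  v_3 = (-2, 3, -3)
Orthogonal basis:
  u_1 = (2, -2, -2)
  u_2 = (-2, -2, 0)
  u_3 = (-11/6, 11/6, -11/3)

Apply the Gram-Schmidt recurrence
  u_1 = v_1
  u_i = v_i − Σ_{j<i} ((v_i · u_j) / (u_j · u_j)) · u_j.

Step by step this gives:
  u_1 = (2, -2, -2)
  u_2 = (-2, -2, 0)
  u_3 = (-11/6, 11/6, -11/3)

Orthogonality check:
  u_2 · u_1 = 0 (should be 0)
  u_3 · u_1 = 0 (should be 0)
  u_3 · u_2 = 0 (should be 0)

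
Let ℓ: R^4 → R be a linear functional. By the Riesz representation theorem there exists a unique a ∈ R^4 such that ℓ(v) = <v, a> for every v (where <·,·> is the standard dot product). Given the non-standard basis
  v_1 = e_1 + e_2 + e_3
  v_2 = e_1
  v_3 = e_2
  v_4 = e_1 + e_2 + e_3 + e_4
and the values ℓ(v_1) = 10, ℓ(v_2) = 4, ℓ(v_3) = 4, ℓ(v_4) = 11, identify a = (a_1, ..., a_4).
a = (4, 4, 2, 1)

Write a = (a_1, ..., a_4) in the standard basis. For each basis vector v_i, ℓ(v_i) = <v_i, a> is a linear equation in the a_j's. Collect the n equations into a matrix system V a = ℓ, where row i of V is v_i (expressed in the standard basis). Since V is invertible (lower-triangular with 1s on the diagonal, up to permutation), solve by back-substitution:
  V =
[[1, 1, 1, 0],
 [1, 0, 0, 0],
 [0, 1, 0, 0],
 [1, 1, 1, 1]]
  V a = (10, 4, 4, 11)
Solving gives a = (4, 4, 2, 1).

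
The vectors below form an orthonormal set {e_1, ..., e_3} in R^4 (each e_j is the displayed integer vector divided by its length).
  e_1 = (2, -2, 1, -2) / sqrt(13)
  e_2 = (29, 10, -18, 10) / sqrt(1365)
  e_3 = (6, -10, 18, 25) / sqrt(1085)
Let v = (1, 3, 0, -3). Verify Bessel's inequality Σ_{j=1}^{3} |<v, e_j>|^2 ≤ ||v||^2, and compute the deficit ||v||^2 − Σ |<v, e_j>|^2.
Σ |<v, e_j>|^2 = 926/93; ||v||^2 = 19; deficit = 841/93

Write each e_j = u_j / sqrt(<u_j, u_j>) where u_j is the displayed integer vector. Then <v, e_j> = <v, u_j> / sqrt(<u_j, u_j>), so |<v, e_j>|^2 = <v, u_j>^2 / <u_j, u_j>.
Coefficients: <v, e_1> = 2/sqrt(13), <v, e_2> = 29/sqrt(1365), <v, e_3> = -99/sqrt(1085).
Square and sum: Σ |<v, e_j>|^2 = 926/93.
Compute ||v||^2 = v·v = 19.
Deficit = 19 − 926/93 = 841/93 ≥ 0, confirming Bessel's inequality. (The deficit equals ||v − Σ <v,e_j> e_j||^2, the squared distance from v to span{e_j}.)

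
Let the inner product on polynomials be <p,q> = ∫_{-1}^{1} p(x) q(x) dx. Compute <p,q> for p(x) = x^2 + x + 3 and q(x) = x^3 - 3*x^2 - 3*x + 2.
<p,q> = 68/15

Expand the product: p(x)·q(x) = x^5 - 2*x^4 - 3*x^3 - 10*x^2 - 7*x + 6.
∫_{-1}^{1} of each monomial x^k gives [2/(k+1) if k even, 0 if k odd]. Integrating term-by-term (or equivalently evaluating the antiderivative F(x) = x^6/6 - 2*x^5/5 - 3*x^4/4 - 10*x^3/3 - 7*x^2/2 + 6*x at the endpoints):
  F(1) − F(−1) = -109/60 − (-127/20) = 68/15.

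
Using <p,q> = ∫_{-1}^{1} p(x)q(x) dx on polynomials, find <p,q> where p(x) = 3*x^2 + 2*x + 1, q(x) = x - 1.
<p,q> = -8/3

Expand the product: p(x)·q(x) = 3*x^3 - x^2 - x - 1.
∫_{-1}^{1} of each monomial x^k gives [2/(k+1) if k even, 0 if k odd]. Integrating term-by-term (or equivalently evaluating the antiderivative F(x) = 3*x^4/4 - x^3/3 - x^2/2 - x at the endpoints):
  F(1) − F(−1) = -13/12 − (19/12) = -8/3.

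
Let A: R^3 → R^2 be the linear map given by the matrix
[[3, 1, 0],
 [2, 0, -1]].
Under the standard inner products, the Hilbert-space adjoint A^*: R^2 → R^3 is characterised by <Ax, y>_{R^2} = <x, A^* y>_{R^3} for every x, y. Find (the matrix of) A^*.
A^* = A^T =
[[3, 2],
 [1, 0],
 [0, -1]]

For real matrices with standard dot products, the defining identity <Ax, y> = <x, A^* y> gives (Ax)^T y = x^T (A^*) y, i.e. x^T A^T y = x^T (A^*) y. Since this holds for all x, y, we must have A^* = A^T. Therefore
A^* =
[[3, 2],
 [1, 0],
 [0, -1]].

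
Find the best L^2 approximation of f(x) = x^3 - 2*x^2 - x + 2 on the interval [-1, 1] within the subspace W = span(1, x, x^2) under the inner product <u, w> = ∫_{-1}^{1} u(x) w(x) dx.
g(x) = -2*x^2 - 2*x/5 + 2

The best approximation g ∈ W is the orthogonal projection of f onto W. Writing g = a_0 + a_1 x + a_2 x^2, the coefficients solve the normal equations G · a = b where
  G_{ij} = <φ_i, φ_j> and b_i = <f, φ_i>, with φ_0 = 1, φ_1 = x, φ_2 = x^2.
G =
  [2, 0, 2/3]
  [0, 2/3, 0]
  [2/3, 0, 2/5],
b = (8/3, -4/15, 8/15).
Solving gives a_0 = 2, a_1 = -2/5, a_2 = -2, so
  g(x) = -2*x^2 - 2*x/5 + 2.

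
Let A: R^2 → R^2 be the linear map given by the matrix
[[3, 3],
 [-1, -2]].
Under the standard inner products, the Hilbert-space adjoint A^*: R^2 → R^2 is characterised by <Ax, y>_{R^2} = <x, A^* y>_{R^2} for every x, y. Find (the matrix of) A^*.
A^* = A^T =
[[3, -1],
 [3, -2]]

For real matrices with standard dot products, the defining identity <Ax, y> = <x, A^* y> gives (Ax)^T y = x^T (A^*) y, i.e. x^T A^T y = x^T (A^*) y. Since this holds for all x, y, we must have A^* = A^T. Therefore
A^* =
[[3, -1],
 [3, -2]].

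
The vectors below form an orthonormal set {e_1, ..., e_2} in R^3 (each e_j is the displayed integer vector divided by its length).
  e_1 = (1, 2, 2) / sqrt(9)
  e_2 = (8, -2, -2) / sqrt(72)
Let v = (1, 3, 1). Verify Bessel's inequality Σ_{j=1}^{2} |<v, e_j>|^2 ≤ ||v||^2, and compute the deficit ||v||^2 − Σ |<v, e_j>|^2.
Σ |<v, e_j>|^2 = 9; ||v||^2 = 11; deficit = 2

Write each e_j = u_j / sqrt(<u_j, u_j>) where u_j is the displayed integer vector. Then <v, e_j> = <v, u_j> / sqrt(<u_j, u_j>), so |<v, e_j>|^2 = <v, u_j>^2 / <u_j, u_j>.
Coefficients: <v, e_1> = 9/sqrt(9), <v, e_2> = 0/sqrt(72).
Square and sum: Σ |<v, e_j>|^2 = 9.
Compute ||v||^2 = v·v = 11.
Deficit = 11 − 9 = 2 ≥ 0, confirming Bessel's inequality. (The deficit equals ||v − Σ <v,e_j> e_j||^2, the squared distance from v to span{e_j}.)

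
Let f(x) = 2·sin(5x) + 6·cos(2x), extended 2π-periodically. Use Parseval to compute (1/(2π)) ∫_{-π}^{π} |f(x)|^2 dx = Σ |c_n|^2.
Σ |c_n|^2 = 20

Expand |f|^2 and use orthogonality of {sin(nx), cos(mx)} on [-π, π]:
  ∫_{-π}^{π} sin(nx)^2 dx = π, ∫ cos(mx)^2 dx = π, and cross terms integrate to 0.
So ∫_{-π}^{π} f(x)^2 dx = 2^2 · π + 6^2 · π = (4 + 36)π.
Divide by 2π: (4 + 36)/2 = 20.
By Parseval, this equals Σ |c_n|^2.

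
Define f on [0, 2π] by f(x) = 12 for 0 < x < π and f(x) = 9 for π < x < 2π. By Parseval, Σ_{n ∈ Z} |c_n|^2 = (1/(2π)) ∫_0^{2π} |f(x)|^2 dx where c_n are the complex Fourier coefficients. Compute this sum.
Σ |c_n|^2 = 225/2

Parseval equates the L^2 energy of f (normalised by 1/(2π)) with the ℓ^2 sum of its Fourier coefficients: (1/(2π)) ∫_0^{2π} |f|^2 = Σ |c_n|^2.
Compute the left side: (1/(2π)) [∫_0^π 12^2 dx + ∫_π^{2π} 9^2 dx] = (1/(2π)) · (144π + 81π) = (144 + 81)/2 = 225/2.
So Σ_{n ∈ Z} |c_n|^2 = 225/2.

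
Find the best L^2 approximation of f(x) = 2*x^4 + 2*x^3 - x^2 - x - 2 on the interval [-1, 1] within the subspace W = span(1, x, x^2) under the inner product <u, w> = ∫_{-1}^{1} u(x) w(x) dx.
g(x) = 5*x^2/7 + x/5 - 76/35

The best approximation g ∈ W is the orthogonal projection of f onto W. Writing g = a_0 + a_1 x + a_2 x^2, the coefficients solve the normal equations G · a = b where
  G_{ij} = <φ_i, φ_j> and b_i = <f, φ_i>, with φ_0 = 1, φ_1 = x, φ_2 = x^2.
G =
  [2, 0, 2/3]
  [0, 2/3, 0]
  [2/3, 0, 2/5],
b = (-58/15, 2/15, -122/105).
Solving gives a_0 = -76/35, a_1 = 1/5, a_2 = 5/7, so
  g(x) = 5*x^2/7 + x/5 - 76/35.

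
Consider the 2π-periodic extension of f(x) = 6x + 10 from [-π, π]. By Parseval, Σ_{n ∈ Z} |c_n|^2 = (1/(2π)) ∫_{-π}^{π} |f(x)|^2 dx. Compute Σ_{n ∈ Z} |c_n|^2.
Σ |c_n|^2 = 12π^2 + 100

Expand and integrate term by term over [-π, π]:
  ∫ (6x)^2 dx = 36·(2π^3/3); ∫ 2·6·(10)·x dx = 0 (odd integrand); ∫ 10^2 dx = 100·2π.
So (1/(2π)) ∫_{-π}^{π} (6x + 10)^2 dx = 36π^2/3 + 100 = 12π^2 + 100.
Parseval ⇒ Σ |c_n|^2 = 12π^2 + 100.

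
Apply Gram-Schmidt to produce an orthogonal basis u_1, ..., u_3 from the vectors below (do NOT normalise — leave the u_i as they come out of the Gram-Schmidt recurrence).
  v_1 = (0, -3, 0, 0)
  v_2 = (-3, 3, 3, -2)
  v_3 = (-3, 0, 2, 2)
Orthogonal basis:
  u_1 = (0, -3, 0, 0)
  u_2 = (-3, 0, 3, -2)
  u_3 = (-3/2, 0, 1/2, 3)

Apply the Gram-Schmidt recurrence
  u_1 = v_1
  u_i = v_i − Σ_{j<i} ((v_i · u_j) / (u_j · u_j)) · u_j.

Step by step this gives:
  u_1 = (0, -3, 0, 0)
  u_2 = (-3, 0, 3, -2)
  u_3 = (-3/2, 0, 1/2, 3)

Orthogonality check:
  u_2 · u_1 = 0 (should be 0)
  u_3 · u_1 = 0 (should be 0)
  u_3 · u_2 = 0 (should be 0)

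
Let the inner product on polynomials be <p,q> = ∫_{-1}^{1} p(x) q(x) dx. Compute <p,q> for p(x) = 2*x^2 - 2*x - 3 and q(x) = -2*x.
<p,q> = 8/3

Expand the product: p(x)·q(x) = -4*x^3 + 4*x^2 + 6*x.
∫_{-1}^{1} of each monomial x^k gives [2/(k+1) if k even, 0 if k odd]. Integrating term-by-term (or equivalently evaluating the antiderivative F(x) = -x^4 + 4*x^3/3 + 3*x^2 at the endpoints):
  F(1) − F(−1) = 10/3 − (2/3) = 8/3.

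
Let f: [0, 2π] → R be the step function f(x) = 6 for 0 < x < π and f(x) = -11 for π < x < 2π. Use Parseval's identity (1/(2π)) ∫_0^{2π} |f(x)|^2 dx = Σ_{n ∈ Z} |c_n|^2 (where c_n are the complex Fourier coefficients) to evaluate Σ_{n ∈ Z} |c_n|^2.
Σ |c_n|^2 = 157/2

Parseval equates the L^2 energy of f (normalised by 1/(2π)) with the ℓ^2 sum of its Fourier coefficients: (1/(2π)) ∫_0^{2π} |f|^2 = Σ |c_n|^2.
Compute the left side: (1/(2π)) [∫_0^π 6^2 dx + ∫_π^{2π} (-11)^2 dx] = (1/(2π)) · (36π + 121π) = (36 + 121)/2 = 157/2.
So Σ_{n ∈ Z} |c_n|^2 = 157/2.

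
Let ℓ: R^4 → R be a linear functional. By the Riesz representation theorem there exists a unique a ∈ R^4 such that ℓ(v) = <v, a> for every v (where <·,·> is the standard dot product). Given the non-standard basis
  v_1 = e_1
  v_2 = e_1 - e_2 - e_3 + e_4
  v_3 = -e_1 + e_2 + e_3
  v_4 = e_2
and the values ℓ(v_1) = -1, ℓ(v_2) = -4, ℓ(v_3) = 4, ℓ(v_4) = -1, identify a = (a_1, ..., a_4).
a = (-1, -1, 4, 0)

Write a = (a_1, ..., a_4) in the standard basis. For each basis vector v_i, ℓ(v_i) = <v_i, a> is a linear equation in the a_j's. Collect the n equations into a matrix system V a = ℓ, where row i of V is v_i (expressed in the standard basis). Since V is invertible (lower-triangular with 1s on the diagonal, up to permutation), solve by back-substitution:
  V =
[[1, 0, 0, 0],
 [1, -1, -1, 1],
 [-1, 1, 1, 0],
 [0, 1, 0, 0]]
  V a = (-1, -4, 4, -1)
Solving gives a = (-1, -1, 4, 0).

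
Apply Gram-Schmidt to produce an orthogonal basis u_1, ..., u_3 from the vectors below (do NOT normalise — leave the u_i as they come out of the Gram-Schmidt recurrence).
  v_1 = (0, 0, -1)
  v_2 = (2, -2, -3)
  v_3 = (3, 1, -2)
Orthogonal basis:
  u_1 = (0, 0, -1)
  u_2 = (2, -2, 0)
  u_3 = (2, 2, 0)

Apply the Gram-Schmidt recurrence
  u_1 = v_1
  u_i = v_i − Σ_{j<i} ((v_i · u_j) / (u_j · u_j)) · u_j.

Step by step this gives:
  u_1 = (0, 0, -1)
  u_2 = (2, -2, 0)
  u_3 = (2, 2, 0)

Orthogonality check:
  u_2 · u_1 = 0 (should be 0)
  u_3 · u_1 = 0 (should be 0)
  u_3 · u_2 = 0 (should be 0)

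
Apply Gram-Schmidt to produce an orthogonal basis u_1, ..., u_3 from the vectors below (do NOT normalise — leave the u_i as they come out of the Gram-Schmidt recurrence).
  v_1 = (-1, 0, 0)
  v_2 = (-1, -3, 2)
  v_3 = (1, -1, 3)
Orthogonal basis:
  u_1 = (-1, 0, 0)
  u_2 = (0, -3, 2)
  u_3 = (0, 14/13, 21/13)

Apply the Gram-Schmidt recurrence
  u_1 = v_1
  u_i = v_i − Σ_{j<i} ((v_i · u_j) / (u_j · u_j)) · u_j.

Step by step this gives:
  u_1 = (-1, 0, 0)
  u_2 = (0, -3, 2)
  u_3 = (0, 14/13, 21/13)

Orthogonality check:
  u_2 · u_1 = 0 (should be 0)
  u_3 · u_1 = 0 (should be 0)
  u_3 · u_2 = 0 (should be 0)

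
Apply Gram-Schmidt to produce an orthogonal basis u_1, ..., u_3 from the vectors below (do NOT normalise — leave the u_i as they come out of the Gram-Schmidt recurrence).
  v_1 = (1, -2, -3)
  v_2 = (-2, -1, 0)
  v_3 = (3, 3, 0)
Orthogonal basis:
  u_1 = (1, -2, -3)
  u_2 = (-2, -1, 0)
  u_3 = (-27/70, 27/35, -9/14)

Apply the Gram-Schmidt recurrence
  u_1 = v_1
  u_i = v_i − Σ_{j<i} ((v_i · u_j) / (u_j · u_j)) · u_j.

Step by step this gives:
  u_1 = (1, -2, -3)
  u_2 = (-2, -1, 0)
  u_3 = (-27/70, 27/35, -9/14)

Orthogonality check:
  u_2 · u_1 = 0 (should be 0)
  u_3 · u_1 = 0 (should be 0)
  u_3 · u_2 = 0 (should be 0)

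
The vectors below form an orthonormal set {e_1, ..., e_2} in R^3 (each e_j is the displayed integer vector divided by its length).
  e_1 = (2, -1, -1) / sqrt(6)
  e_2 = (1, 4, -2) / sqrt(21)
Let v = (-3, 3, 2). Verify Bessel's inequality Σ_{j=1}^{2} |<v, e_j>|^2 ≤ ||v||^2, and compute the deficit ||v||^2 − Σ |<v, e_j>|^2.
Σ |<v, e_j>|^2 = 299/14; ||v||^2 = 22; deficit = 9/14

Write each e_j = u_j / sqrt(<u_j, u_j>) where u_j is the displayed integer vector. Then <v, e_j> = <v, u_j> / sqrt(<u_j, u_j>), so |<v, e_j>|^2 = <v, u_j>^2 / <u_j, u_j>.
Coefficients: <v, e_1> = -11/sqrt(6), <v, e_2> = 5/sqrt(21).
Square and sum: Σ |<v, e_j>|^2 = 299/14.
Compute ||v||^2 = v·v = 22.
Deficit = 22 − 299/14 = 9/14 ≥ 0, confirming Bessel's inequality. (The deficit equals ||v − Σ <v,e_j> e_j||^2, the squared distance from v to span{e_j}.)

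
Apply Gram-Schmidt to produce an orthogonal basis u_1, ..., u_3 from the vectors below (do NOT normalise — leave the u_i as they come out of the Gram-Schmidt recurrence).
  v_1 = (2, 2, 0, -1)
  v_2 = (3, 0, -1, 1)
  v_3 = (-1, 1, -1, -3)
Orthogonal basis:
  u_1 = (2, 2, 0, -1)
  u_2 = (17/9, -10/9, -1, 14/9)
  u_3 = (-5/37, -21/37, -67/37, -52/37)

Apply the Gram-Schmidt recurrence
  u_1 = v_1
  u_i = v_i − Σ_{j<i} ((v_i · u_j) / (u_j · u_j)) · u_j.

Step by step this gives:
  u_1 = (2, 2, 0, -1)
  u_2 = (17/9, -10/9, -1, 14/9)
  u_3 = (-5/37, -21/37, -67/37, -52/37)

Orthogonality check:
  u_2 · u_1 = 0 (should be 0)
  u_3 · u_1 = 0 (should be 0)
  u_3 · u_2 = 0 (should be 0)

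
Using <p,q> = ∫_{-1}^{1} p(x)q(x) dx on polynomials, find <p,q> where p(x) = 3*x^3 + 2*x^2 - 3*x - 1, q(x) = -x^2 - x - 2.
<p,q> = 2

Expand the product: p(x)·q(x) = -3*x^5 - 5*x^4 - 5*x^3 + 7*x + 2.
∫_{-1}^{1} of each monomial x^k gives [2/(k+1) if k even, 0 if k odd]. Integrating term-by-term (or equivalently evaluating the antiderivative F(x) = -x^6/2 - x^5 - 5*x^4/4 + 7*x^2/2 + 2*x at the endpoints):
  F(1) − F(−1) = 11/4 − (3/4) = 2.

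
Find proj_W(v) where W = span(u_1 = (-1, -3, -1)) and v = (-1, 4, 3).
proj_W(v) = (14/11, 42/11, 14/11)

Set up U = [u_1 | ... | u_1] ∈ R^(3×1). The projector onto W = col(U) is P = U (U^T U)^(-1) U^T.
Compute U^T U =
  [11],
and U^T v = (-14).
Solve U^T U · c = U^T v for the coefficients: c = (-14/11). The projection is proj_W(v) = U c.
Check: (v - proj_W(v)) · u_1 = 0  (should be 0).
Result: proj_W(v) = (14/11, 42/11, 14/11).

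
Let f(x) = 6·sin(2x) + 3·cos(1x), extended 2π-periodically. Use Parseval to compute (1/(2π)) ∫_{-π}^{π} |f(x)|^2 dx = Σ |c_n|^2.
Σ |c_n|^2 = 45/2

Expand |f|^2 and use orthogonality of {sin(nx), cos(mx)} on [-π, π]:
  ∫_{-π}^{π} sin(nx)^2 dx = π, ∫ cos(mx)^2 dx = π, and cross terms integrate to 0.
So ∫_{-π}^{π} f(x)^2 dx = 6^2 · π + 3^2 · π = (36 + 9)π.
Divide by 2π: (36 + 9)/2 = 45/2.
By Parseval, this equals Σ |c_n|^2.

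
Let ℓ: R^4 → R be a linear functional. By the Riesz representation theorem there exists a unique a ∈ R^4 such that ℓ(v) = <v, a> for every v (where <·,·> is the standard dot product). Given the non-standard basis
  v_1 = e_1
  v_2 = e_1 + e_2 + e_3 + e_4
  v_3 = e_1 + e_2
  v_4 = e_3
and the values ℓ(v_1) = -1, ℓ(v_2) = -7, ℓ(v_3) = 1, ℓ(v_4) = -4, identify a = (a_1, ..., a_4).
a = (-1, 2, -4, -4)

Write a = (a_1, ..., a_4) in the standard basis. For each basis vector v_i, ℓ(v_i) = <v_i, a> is a linear equation in the a_j's. Collect the n equations into a matrix system V a = ℓ, where row i of V is v_i (expressed in the standard basis). Since V is invertible (lower-triangular with 1s on the diagonal, up to permutation), solve by back-substitution:
  V =
[[1, 0, 0, 0],
 [1, 1, 1, 1],
 [1, 1, 0, 0],
 [0, 0, 1, 0]]
  V a = (-1, -7, 1, -4)
Solving gives a = (-1, 2, -4, -4).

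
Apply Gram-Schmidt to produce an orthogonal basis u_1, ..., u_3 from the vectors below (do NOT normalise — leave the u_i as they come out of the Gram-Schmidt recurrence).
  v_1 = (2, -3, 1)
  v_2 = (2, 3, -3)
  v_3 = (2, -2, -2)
Orthogonal basis:
  u_1 = (2, -3, 1)
  u_2 = (22/7, 9/7, -17/7)
  u_3 = (-42/61, -56/61, -84/61)

Apply the Gram-Schmidt recurrence
  u_1 = v_1
  u_i = v_i − Σ_{j<i} ((v_i · u_j) / (u_j · u_j)) · u_j.

Step by step this gives:
  u_1 = (2, -3, 1)
  u_2 = (22/7, 9/7, -17/7)
  u_3 = (-42/61, -56/61, -84/61)

Orthogonality check:
  u_2 · u_1 = 0 (should be 0)
  u_3 · u_1 = 0 (should be 0)
  u_3 · u_2 = 0 (should be 0)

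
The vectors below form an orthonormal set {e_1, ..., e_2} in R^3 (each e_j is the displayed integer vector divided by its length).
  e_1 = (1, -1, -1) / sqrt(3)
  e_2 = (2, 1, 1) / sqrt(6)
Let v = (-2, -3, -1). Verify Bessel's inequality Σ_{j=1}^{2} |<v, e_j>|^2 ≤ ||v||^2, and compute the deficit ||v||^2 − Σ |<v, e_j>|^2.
Σ |<v, e_j>|^2 = 12; ||v||^2 = 14; deficit = 2

Write each e_j = u_j / sqrt(<u_j, u_j>) where u_j is the displayed integer vector. Then <v, e_j> = <v, u_j> / sqrt(<u_j, u_j>), so |<v, e_j>|^2 = <v, u_j>^2 / <u_j, u_j>.
Coefficients: <v, e_1> = 2/sqrt(3), <v, e_2> = -8/sqrt(6).
Square and sum: Σ |<v, e_j>|^2 = 12.
Compute ||v||^2 = v·v = 14.
Deficit = 14 − 12 = 2 ≥ 0, confirming Bessel's inequality. (The deficit equals ||v − Σ <v,e_j> e_j||^2, the squared distance from v to span{e_j}.)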